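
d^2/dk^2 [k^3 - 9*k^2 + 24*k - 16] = 6*k - 18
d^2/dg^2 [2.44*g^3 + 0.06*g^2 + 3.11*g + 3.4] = 14.64*g + 0.12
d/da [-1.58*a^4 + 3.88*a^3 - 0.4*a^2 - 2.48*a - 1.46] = -6.32*a^3 + 11.64*a^2 - 0.8*a - 2.48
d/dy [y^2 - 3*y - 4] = 2*y - 3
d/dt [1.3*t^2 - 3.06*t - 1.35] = 2.6*t - 3.06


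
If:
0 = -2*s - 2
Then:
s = -1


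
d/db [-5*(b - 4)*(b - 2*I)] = -10*b + 20 + 10*I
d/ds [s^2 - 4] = 2*s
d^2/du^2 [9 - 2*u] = 0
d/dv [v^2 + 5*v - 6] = 2*v + 5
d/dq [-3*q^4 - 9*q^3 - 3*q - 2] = -12*q^3 - 27*q^2 - 3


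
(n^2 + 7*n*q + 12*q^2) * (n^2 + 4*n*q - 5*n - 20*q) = n^4 + 11*n^3*q - 5*n^3 + 40*n^2*q^2 - 55*n^2*q + 48*n*q^3 - 200*n*q^2 - 240*q^3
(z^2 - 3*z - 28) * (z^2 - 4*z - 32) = z^4 - 7*z^3 - 48*z^2 + 208*z + 896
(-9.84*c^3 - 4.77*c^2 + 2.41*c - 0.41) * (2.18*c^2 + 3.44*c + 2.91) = -21.4512*c^5 - 44.2482*c^4 - 39.7894*c^3 - 6.4841*c^2 + 5.6027*c - 1.1931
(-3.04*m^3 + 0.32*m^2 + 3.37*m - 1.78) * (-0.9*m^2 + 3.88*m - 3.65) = 2.736*m^5 - 12.0832*m^4 + 9.3046*m^3 + 13.5096*m^2 - 19.2069*m + 6.497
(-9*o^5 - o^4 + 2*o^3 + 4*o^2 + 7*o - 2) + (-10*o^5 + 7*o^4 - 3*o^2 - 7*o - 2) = -19*o^5 + 6*o^4 + 2*o^3 + o^2 - 4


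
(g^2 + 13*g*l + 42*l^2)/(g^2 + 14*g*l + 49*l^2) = (g + 6*l)/(g + 7*l)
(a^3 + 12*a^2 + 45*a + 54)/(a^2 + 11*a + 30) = (a^2 + 6*a + 9)/(a + 5)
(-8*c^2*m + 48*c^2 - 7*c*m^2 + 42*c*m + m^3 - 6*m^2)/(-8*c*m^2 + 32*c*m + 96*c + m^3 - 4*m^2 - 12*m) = (c + m)/(m + 2)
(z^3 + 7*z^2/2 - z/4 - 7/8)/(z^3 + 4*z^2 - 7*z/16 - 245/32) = 4*(4*z^2 - 1)/(16*z^2 + 8*z - 35)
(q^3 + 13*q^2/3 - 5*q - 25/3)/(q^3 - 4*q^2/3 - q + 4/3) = (3*q^2 + 10*q - 25)/(3*q^2 - 7*q + 4)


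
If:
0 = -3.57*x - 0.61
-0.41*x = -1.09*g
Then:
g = -0.06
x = -0.17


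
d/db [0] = 0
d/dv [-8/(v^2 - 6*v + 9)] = 16*(v - 3)/(v^2 - 6*v + 9)^2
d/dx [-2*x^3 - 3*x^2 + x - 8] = -6*x^2 - 6*x + 1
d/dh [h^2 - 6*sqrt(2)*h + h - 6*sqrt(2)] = 2*h - 6*sqrt(2) + 1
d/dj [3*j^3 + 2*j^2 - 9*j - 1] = 9*j^2 + 4*j - 9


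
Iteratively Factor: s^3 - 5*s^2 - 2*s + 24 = (s - 4)*(s^2 - s - 6) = (s - 4)*(s + 2)*(s - 3)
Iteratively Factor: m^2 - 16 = (m - 4)*(m + 4)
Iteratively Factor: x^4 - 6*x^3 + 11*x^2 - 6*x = (x)*(x^3 - 6*x^2 + 11*x - 6) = x*(x - 2)*(x^2 - 4*x + 3) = x*(x - 3)*(x - 2)*(x - 1)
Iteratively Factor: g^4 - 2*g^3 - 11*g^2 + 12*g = (g - 4)*(g^3 + 2*g^2 - 3*g) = (g - 4)*(g - 1)*(g^2 + 3*g) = (g - 4)*(g - 1)*(g + 3)*(g)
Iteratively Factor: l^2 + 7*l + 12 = (l + 3)*(l + 4)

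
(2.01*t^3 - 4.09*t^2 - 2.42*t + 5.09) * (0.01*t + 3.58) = 0.0201*t^4 + 7.1549*t^3 - 14.6664*t^2 - 8.6127*t + 18.2222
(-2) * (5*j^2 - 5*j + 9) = -10*j^2 + 10*j - 18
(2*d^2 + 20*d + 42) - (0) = 2*d^2 + 20*d + 42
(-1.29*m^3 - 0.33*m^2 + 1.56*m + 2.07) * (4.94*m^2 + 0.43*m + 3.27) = -6.3726*m^5 - 2.1849*m^4 + 3.3462*m^3 + 9.8175*m^2 + 5.9913*m + 6.7689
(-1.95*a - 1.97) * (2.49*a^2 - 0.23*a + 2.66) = -4.8555*a^3 - 4.4568*a^2 - 4.7339*a - 5.2402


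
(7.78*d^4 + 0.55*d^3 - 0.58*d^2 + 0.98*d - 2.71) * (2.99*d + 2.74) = 23.2622*d^5 + 22.9617*d^4 - 0.2272*d^3 + 1.341*d^2 - 5.4177*d - 7.4254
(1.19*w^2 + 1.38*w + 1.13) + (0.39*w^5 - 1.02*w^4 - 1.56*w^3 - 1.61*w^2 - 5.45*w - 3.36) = 0.39*w^5 - 1.02*w^4 - 1.56*w^3 - 0.42*w^2 - 4.07*w - 2.23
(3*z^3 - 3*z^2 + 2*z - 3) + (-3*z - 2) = 3*z^3 - 3*z^2 - z - 5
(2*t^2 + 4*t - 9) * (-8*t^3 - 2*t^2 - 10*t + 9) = -16*t^5 - 36*t^4 + 44*t^3 - 4*t^2 + 126*t - 81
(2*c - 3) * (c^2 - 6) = 2*c^3 - 3*c^2 - 12*c + 18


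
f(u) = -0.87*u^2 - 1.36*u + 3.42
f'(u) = -1.74*u - 1.36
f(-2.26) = 2.05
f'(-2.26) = 2.57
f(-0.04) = 3.47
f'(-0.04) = -1.29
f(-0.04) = 3.47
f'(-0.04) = -1.29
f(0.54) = 2.43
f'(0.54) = -2.30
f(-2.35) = 1.81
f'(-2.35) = 2.73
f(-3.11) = -0.77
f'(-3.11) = 4.05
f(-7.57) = -36.14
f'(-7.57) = 11.81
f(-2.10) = 2.44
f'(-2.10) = 2.29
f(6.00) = -36.06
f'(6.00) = -11.80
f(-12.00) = -105.54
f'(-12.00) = 19.52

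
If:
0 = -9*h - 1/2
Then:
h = -1/18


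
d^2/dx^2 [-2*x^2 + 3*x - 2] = -4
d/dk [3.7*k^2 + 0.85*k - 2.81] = 7.4*k + 0.85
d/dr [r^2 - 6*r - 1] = 2*r - 6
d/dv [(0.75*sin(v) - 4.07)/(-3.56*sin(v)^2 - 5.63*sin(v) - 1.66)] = (2.67*sin(v)^2 - 28.9784*sin(v) - 24.1591)*cos(v)/(12.6736*sin(v)^4 + 40.0856*sin(v)^3 + 43.5161*sin(v)^2 + 18.6916*sin(v) + 2.7556)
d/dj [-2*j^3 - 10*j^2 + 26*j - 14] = -6*j^2 - 20*j + 26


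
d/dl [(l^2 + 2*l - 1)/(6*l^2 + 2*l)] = (-5*l^2 + 6*l + 1)/(2*l^2*(9*l^2 + 6*l + 1))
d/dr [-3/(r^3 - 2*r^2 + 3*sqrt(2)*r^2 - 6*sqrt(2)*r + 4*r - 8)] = 3*(3*r^2 - 4*r + 6*sqrt(2)*r - 6*sqrt(2) + 4)/(r^3 - 2*r^2 + 3*sqrt(2)*r^2 - 6*sqrt(2)*r + 4*r - 8)^2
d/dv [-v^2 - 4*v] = -2*v - 4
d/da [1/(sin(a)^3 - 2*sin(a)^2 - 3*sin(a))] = (4/tan(a) + 3*cos(a)^3/sin(a)^2)/((sin(a) - 3)^2*(sin(a) + 1)^2)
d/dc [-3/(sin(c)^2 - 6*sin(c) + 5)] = 6*(sin(c) - 3)*cos(c)/(sin(c)^2 - 6*sin(c) + 5)^2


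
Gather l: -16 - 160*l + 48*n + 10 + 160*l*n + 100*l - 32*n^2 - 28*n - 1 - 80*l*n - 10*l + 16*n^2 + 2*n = l*(80*n - 70) - 16*n^2 + 22*n - 7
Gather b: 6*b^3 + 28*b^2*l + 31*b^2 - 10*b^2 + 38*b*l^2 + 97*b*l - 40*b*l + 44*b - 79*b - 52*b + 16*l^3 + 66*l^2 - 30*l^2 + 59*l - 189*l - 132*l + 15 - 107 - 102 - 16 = 6*b^3 + b^2*(28*l + 21) + b*(38*l^2 + 57*l - 87) + 16*l^3 + 36*l^2 - 262*l - 210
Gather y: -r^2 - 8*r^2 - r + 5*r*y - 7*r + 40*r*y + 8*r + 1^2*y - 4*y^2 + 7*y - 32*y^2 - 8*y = -9*r^2 + 45*r*y - 36*y^2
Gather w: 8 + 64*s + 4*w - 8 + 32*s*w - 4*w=32*s*w + 64*s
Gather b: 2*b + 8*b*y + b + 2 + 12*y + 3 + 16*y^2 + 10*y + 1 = b*(8*y + 3) + 16*y^2 + 22*y + 6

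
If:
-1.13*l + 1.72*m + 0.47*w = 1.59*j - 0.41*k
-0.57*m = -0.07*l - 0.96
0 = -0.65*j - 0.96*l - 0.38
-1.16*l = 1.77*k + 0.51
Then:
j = 0.597977945225977*w + 4.13336059346268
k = 0.265345674847214*w + 1.80541071531948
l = -0.404880900413422*w - 3.19446290182369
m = 1.29190806468832 - 0.0497222158402448*w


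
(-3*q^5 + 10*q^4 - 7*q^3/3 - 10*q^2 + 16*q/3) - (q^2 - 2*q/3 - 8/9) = -3*q^5 + 10*q^4 - 7*q^3/3 - 11*q^2 + 6*q + 8/9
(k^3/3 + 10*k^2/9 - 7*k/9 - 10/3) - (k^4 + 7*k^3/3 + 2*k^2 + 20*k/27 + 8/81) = -k^4 - 2*k^3 - 8*k^2/9 - 41*k/27 - 278/81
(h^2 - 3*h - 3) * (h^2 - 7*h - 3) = h^4 - 10*h^3 + 15*h^2 + 30*h + 9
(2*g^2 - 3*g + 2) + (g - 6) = 2*g^2 - 2*g - 4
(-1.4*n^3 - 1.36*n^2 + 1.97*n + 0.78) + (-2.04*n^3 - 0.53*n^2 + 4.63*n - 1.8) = -3.44*n^3 - 1.89*n^2 + 6.6*n - 1.02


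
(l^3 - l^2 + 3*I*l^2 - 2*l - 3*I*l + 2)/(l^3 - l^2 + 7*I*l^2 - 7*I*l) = (l^2 + 3*I*l - 2)/(l*(l + 7*I))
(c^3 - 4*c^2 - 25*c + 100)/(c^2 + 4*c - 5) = (c^2 - 9*c + 20)/(c - 1)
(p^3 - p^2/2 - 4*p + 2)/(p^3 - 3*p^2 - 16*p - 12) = (p^2 - 5*p/2 + 1)/(p^2 - 5*p - 6)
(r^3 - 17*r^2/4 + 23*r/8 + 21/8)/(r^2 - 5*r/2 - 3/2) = r - 7/4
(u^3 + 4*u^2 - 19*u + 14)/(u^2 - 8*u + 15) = (u^3 + 4*u^2 - 19*u + 14)/(u^2 - 8*u + 15)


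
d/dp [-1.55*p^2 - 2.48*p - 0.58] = -3.1*p - 2.48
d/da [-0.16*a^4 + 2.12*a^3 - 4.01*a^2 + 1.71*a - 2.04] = -0.64*a^3 + 6.36*a^2 - 8.02*a + 1.71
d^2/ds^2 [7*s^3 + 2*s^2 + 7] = 42*s + 4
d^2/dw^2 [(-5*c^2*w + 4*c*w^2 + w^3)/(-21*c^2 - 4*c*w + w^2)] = c^2*(4368*c^3 + 2016*c^2*w + 1008*c*w^2 + 96*w^3)/(-9261*c^6 - 5292*c^5*w + 315*c^4*w^2 + 440*c^3*w^3 - 15*c^2*w^4 - 12*c*w^5 + w^6)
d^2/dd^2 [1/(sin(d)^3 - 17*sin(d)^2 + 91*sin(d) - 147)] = (-9*sin(d)^4 + 61*sin(d)^3 - 31*sin(d)^2 - 377*sin(d) + 236)/((sin(d) - 7)^4*(sin(d) - 3)^3)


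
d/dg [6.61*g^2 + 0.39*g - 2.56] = 13.22*g + 0.39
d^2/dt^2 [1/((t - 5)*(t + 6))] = 2*((t - 5)^2 + (t - 5)*(t + 6) + (t + 6)^2)/((t - 5)^3*(t + 6)^3)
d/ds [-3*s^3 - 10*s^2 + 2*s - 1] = -9*s^2 - 20*s + 2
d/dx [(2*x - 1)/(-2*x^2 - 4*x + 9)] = 2*(2*x^2 - 2*x + 7)/(4*x^4 + 16*x^3 - 20*x^2 - 72*x + 81)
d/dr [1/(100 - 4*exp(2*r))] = exp(2*r)/(2*(exp(2*r) - 25)^2)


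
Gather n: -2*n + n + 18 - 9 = 9 - n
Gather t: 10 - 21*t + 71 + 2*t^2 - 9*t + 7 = 2*t^2 - 30*t + 88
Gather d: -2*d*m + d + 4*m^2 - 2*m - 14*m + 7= d*(1 - 2*m) + 4*m^2 - 16*m + 7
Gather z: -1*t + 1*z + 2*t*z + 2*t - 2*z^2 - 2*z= t - 2*z^2 + z*(2*t - 1)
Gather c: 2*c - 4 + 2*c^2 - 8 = 2*c^2 + 2*c - 12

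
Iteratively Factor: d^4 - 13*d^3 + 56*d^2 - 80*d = (d)*(d^3 - 13*d^2 + 56*d - 80) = d*(d - 4)*(d^2 - 9*d + 20) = d*(d - 5)*(d - 4)*(d - 4)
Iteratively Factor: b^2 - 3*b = (b - 3)*(b)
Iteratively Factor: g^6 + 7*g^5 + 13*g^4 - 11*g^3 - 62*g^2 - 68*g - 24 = (g - 2)*(g^5 + 9*g^4 + 31*g^3 + 51*g^2 + 40*g + 12) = (g - 2)*(g + 1)*(g^4 + 8*g^3 + 23*g^2 + 28*g + 12) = (g - 2)*(g + 1)*(g + 2)*(g^3 + 6*g^2 + 11*g + 6) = (g - 2)*(g + 1)^2*(g + 2)*(g^2 + 5*g + 6) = (g - 2)*(g + 1)^2*(g + 2)^2*(g + 3)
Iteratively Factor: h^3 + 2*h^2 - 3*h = (h)*(h^2 + 2*h - 3) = h*(h - 1)*(h + 3)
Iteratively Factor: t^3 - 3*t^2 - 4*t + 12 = (t + 2)*(t^2 - 5*t + 6) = (t - 3)*(t + 2)*(t - 2)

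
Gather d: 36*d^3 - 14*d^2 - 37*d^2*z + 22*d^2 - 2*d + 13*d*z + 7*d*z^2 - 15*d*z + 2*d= 36*d^3 + d^2*(8 - 37*z) + d*(7*z^2 - 2*z)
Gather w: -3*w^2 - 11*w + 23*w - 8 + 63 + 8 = -3*w^2 + 12*w + 63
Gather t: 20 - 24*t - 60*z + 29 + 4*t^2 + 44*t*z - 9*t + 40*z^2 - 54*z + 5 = 4*t^2 + t*(44*z - 33) + 40*z^2 - 114*z + 54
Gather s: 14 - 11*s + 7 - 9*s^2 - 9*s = -9*s^2 - 20*s + 21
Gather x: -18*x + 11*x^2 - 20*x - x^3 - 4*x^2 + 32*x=-x^3 + 7*x^2 - 6*x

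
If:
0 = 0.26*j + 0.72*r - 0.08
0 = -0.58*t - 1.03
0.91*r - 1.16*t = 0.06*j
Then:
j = 5.56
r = -1.90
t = -1.78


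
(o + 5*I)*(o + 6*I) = o^2 + 11*I*o - 30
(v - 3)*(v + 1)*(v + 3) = v^3 + v^2 - 9*v - 9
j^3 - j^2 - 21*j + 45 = (j - 3)^2*(j + 5)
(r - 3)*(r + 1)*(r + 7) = r^3 + 5*r^2 - 17*r - 21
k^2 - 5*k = k*(k - 5)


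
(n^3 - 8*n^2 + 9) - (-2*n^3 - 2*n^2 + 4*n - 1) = 3*n^3 - 6*n^2 - 4*n + 10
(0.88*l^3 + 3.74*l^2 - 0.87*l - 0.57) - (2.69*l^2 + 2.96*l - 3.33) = 0.88*l^3 + 1.05*l^2 - 3.83*l + 2.76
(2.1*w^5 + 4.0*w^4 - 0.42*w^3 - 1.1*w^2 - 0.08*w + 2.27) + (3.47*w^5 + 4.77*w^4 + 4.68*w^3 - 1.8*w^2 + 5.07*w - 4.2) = 5.57*w^5 + 8.77*w^4 + 4.26*w^3 - 2.9*w^2 + 4.99*w - 1.93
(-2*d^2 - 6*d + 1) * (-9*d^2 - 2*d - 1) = 18*d^4 + 58*d^3 + 5*d^2 + 4*d - 1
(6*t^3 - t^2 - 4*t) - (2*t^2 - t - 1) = 6*t^3 - 3*t^2 - 3*t + 1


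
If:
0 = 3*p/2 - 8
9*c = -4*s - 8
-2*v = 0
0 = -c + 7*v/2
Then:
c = 0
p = 16/3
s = -2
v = 0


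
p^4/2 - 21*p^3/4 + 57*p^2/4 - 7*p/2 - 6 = (p/2 + 1/4)*(p - 6)*(p - 4)*(p - 1)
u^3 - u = u*(u - 1)*(u + 1)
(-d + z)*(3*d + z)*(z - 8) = -3*d^2*z + 24*d^2 + 2*d*z^2 - 16*d*z + z^3 - 8*z^2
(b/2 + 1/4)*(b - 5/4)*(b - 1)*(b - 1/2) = b^4/2 - 9*b^3/8 + b^2/2 + 9*b/32 - 5/32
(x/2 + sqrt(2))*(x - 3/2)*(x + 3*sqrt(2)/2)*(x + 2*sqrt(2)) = x^4/2 - 3*x^3/4 + 11*sqrt(2)*x^3/4 - 33*sqrt(2)*x^2/8 + 10*x^2 - 15*x + 6*sqrt(2)*x - 9*sqrt(2)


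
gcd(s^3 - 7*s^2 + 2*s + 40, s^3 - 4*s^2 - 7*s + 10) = s^2 - 3*s - 10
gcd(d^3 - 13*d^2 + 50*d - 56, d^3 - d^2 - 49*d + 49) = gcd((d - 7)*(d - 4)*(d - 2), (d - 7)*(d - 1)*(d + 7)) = d - 7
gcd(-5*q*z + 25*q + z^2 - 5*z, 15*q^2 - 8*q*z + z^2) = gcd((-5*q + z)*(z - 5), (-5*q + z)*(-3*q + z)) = -5*q + z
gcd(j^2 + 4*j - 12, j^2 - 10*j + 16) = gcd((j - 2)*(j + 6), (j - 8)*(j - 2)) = j - 2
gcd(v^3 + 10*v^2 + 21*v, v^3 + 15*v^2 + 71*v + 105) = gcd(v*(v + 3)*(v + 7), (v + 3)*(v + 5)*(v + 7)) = v^2 + 10*v + 21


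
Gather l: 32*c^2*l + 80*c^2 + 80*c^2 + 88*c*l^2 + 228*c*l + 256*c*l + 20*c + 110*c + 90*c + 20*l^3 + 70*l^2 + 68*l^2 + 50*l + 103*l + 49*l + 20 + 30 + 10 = 160*c^2 + 220*c + 20*l^3 + l^2*(88*c + 138) + l*(32*c^2 + 484*c + 202) + 60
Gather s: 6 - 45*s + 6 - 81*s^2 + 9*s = -81*s^2 - 36*s + 12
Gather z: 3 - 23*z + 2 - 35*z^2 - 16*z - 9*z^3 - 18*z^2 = -9*z^3 - 53*z^2 - 39*z + 5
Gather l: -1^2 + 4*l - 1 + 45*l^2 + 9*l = 45*l^2 + 13*l - 2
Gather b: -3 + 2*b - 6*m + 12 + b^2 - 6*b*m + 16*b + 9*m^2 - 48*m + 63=b^2 + b*(18 - 6*m) + 9*m^2 - 54*m + 72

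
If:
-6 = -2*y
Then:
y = 3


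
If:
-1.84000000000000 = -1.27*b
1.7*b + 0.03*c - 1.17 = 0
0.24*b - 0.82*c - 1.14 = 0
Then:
No Solution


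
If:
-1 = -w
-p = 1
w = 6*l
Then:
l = 1/6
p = -1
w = 1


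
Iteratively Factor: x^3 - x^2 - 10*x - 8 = (x - 4)*(x^2 + 3*x + 2) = (x - 4)*(x + 1)*(x + 2)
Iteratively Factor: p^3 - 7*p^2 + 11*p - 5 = (p - 1)*(p^2 - 6*p + 5) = (p - 5)*(p - 1)*(p - 1)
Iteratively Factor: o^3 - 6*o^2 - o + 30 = (o - 5)*(o^2 - o - 6) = (o - 5)*(o - 3)*(o + 2)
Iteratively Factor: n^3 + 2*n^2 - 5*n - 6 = (n + 1)*(n^2 + n - 6) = (n + 1)*(n + 3)*(n - 2)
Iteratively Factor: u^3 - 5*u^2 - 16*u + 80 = (u + 4)*(u^2 - 9*u + 20) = (u - 5)*(u + 4)*(u - 4)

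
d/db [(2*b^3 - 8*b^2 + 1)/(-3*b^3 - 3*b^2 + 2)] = b*(-30*b^3 + 21*b - 26)/(9*b^6 + 18*b^5 + 9*b^4 - 12*b^3 - 12*b^2 + 4)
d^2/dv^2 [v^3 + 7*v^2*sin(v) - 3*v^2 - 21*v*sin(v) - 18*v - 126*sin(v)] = -7*v^2*sin(v) + 21*v*sin(v) + 28*v*cos(v) + 6*v + 140*sin(v) - 42*cos(v) - 6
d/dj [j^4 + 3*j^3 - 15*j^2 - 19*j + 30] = 4*j^3 + 9*j^2 - 30*j - 19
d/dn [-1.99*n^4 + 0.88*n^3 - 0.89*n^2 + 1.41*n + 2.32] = -7.96*n^3 + 2.64*n^2 - 1.78*n + 1.41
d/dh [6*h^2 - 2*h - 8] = 12*h - 2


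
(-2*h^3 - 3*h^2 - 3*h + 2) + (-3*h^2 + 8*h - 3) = -2*h^3 - 6*h^2 + 5*h - 1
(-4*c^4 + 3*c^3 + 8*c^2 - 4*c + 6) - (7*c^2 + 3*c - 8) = -4*c^4 + 3*c^3 + c^2 - 7*c + 14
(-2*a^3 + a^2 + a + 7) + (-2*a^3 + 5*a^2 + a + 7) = -4*a^3 + 6*a^2 + 2*a + 14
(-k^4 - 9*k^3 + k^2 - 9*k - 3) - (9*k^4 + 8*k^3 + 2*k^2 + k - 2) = -10*k^4 - 17*k^3 - k^2 - 10*k - 1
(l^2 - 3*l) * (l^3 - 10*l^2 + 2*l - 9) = l^5 - 13*l^4 + 32*l^3 - 15*l^2 + 27*l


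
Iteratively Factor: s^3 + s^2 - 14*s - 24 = (s + 3)*(s^2 - 2*s - 8) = (s - 4)*(s + 3)*(s + 2)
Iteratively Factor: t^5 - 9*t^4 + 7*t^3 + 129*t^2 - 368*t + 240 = (t + 4)*(t^4 - 13*t^3 + 59*t^2 - 107*t + 60) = (t - 3)*(t + 4)*(t^3 - 10*t^2 + 29*t - 20) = (t - 3)*(t - 1)*(t + 4)*(t^2 - 9*t + 20) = (t - 4)*(t - 3)*(t - 1)*(t + 4)*(t - 5)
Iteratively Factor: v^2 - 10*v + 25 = (v - 5)*(v - 5)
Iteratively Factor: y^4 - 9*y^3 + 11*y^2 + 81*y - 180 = (y + 3)*(y^3 - 12*y^2 + 47*y - 60) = (y - 4)*(y + 3)*(y^2 - 8*y + 15) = (y - 5)*(y - 4)*(y + 3)*(y - 3)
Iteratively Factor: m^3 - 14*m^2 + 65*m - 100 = (m - 4)*(m^2 - 10*m + 25) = (m - 5)*(m - 4)*(m - 5)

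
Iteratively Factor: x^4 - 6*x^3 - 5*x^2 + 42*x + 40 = (x + 1)*(x^3 - 7*x^2 + 2*x + 40) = (x + 1)*(x + 2)*(x^2 - 9*x + 20) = (x - 5)*(x + 1)*(x + 2)*(x - 4)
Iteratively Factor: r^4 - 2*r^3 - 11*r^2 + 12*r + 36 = (r - 3)*(r^3 + r^2 - 8*r - 12) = (r - 3)*(r + 2)*(r^2 - r - 6) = (r - 3)*(r + 2)^2*(r - 3)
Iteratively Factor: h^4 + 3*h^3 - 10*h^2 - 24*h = (h)*(h^3 + 3*h^2 - 10*h - 24) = h*(h - 3)*(h^2 + 6*h + 8) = h*(h - 3)*(h + 2)*(h + 4)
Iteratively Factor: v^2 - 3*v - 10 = (v + 2)*(v - 5)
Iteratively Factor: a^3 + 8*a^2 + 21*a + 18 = (a + 2)*(a^2 + 6*a + 9) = (a + 2)*(a + 3)*(a + 3)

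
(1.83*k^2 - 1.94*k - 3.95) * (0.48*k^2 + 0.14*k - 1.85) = 0.8784*k^4 - 0.675*k^3 - 5.5531*k^2 + 3.036*k + 7.3075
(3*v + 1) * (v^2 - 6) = 3*v^3 + v^2 - 18*v - 6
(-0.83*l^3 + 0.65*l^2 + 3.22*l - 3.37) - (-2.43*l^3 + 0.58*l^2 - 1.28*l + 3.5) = 1.6*l^3 + 0.0700000000000001*l^2 + 4.5*l - 6.87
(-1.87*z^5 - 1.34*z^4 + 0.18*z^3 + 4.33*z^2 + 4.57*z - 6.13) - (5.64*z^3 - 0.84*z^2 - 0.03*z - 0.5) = -1.87*z^5 - 1.34*z^4 - 5.46*z^3 + 5.17*z^2 + 4.6*z - 5.63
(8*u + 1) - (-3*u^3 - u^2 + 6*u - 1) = 3*u^3 + u^2 + 2*u + 2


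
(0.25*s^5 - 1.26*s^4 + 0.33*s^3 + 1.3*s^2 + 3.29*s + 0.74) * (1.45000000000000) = 0.3625*s^5 - 1.827*s^4 + 0.4785*s^3 + 1.885*s^2 + 4.7705*s + 1.073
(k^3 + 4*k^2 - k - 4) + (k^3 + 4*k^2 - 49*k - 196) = 2*k^3 + 8*k^2 - 50*k - 200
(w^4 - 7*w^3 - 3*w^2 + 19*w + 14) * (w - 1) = w^5 - 8*w^4 + 4*w^3 + 22*w^2 - 5*w - 14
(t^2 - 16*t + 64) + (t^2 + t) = 2*t^2 - 15*t + 64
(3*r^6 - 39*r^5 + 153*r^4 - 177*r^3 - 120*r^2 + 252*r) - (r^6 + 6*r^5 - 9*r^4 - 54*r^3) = 2*r^6 - 45*r^5 + 162*r^4 - 123*r^3 - 120*r^2 + 252*r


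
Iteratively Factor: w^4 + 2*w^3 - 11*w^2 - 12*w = (w)*(w^3 + 2*w^2 - 11*w - 12) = w*(w + 1)*(w^2 + w - 12) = w*(w + 1)*(w + 4)*(w - 3)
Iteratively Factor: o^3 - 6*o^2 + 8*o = (o - 2)*(o^2 - 4*o) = o*(o - 2)*(o - 4)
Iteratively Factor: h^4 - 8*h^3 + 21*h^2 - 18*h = (h - 2)*(h^3 - 6*h^2 + 9*h) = h*(h - 2)*(h^2 - 6*h + 9) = h*(h - 3)*(h - 2)*(h - 3)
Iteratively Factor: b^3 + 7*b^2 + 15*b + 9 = (b + 3)*(b^2 + 4*b + 3) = (b + 3)^2*(b + 1)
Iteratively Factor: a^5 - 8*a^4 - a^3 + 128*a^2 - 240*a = (a - 5)*(a^4 - 3*a^3 - 16*a^2 + 48*a) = a*(a - 5)*(a^3 - 3*a^2 - 16*a + 48) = a*(a - 5)*(a - 3)*(a^2 - 16) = a*(a - 5)*(a - 4)*(a - 3)*(a + 4)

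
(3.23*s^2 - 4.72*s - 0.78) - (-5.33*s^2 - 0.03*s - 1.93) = 8.56*s^2 - 4.69*s + 1.15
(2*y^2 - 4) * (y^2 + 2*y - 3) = 2*y^4 + 4*y^3 - 10*y^2 - 8*y + 12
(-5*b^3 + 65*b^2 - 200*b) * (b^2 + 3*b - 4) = -5*b^5 + 50*b^4 + 15*b^3 - 860*b^2 + 800*b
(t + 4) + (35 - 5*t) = 39 - 4*t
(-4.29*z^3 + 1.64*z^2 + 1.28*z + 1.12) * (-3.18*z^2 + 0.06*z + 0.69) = 13.6422*z^5 - 5.4726*z^4 - 6.9321*z^3 - 2.3532*z^2 + 0.9504*z + 0.7728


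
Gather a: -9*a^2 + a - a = -9*a^2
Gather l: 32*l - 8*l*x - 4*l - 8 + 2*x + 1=l*(28 - 8*x) + 2*x - 7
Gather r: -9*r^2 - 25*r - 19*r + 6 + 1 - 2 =-9*r^2 - 44*r + 5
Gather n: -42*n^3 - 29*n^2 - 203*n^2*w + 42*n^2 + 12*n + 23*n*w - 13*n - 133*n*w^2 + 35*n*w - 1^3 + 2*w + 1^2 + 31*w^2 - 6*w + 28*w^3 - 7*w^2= -42*n^3 + n^2*(13 - 203*w) + n*(-133*w^2 + 58*w - 1) + 28*w^3 + 24*w^2 - 4*w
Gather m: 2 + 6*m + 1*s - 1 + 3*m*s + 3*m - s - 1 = m*(3*s + 9)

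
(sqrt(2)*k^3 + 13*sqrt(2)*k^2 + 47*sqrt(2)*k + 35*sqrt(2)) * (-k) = -sqrt(2)*k^4 - 13*sqrt(2)*k^3 - 47*sqrt(2)*k^2 - 35*sqrt(2)*k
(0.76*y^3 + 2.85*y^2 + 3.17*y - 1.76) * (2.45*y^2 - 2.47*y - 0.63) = 1.862*y^5 + 5.1053*y^4 + 0.2482*y^3 - 13.9374*y^2 + 2.3501*y + 1.1088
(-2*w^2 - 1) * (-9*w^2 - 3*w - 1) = 18*w^4 + 6*w^3 + 11*w^2 + 3*w + 1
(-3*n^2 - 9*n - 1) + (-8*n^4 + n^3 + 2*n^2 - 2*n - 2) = -8*n^4 + n^3 - n^2 - 11*n - 3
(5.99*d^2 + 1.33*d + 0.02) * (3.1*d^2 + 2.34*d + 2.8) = 18.569*d^4 + 18.1396*d^3 + 19.9462*d^2 + 3.7708*d + 0.056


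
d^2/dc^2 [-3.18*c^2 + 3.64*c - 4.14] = -6.36000000000000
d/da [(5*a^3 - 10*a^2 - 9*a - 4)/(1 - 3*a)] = (-30*a^3 + 45*a^2 - 20*a - 21)/(9*a^2 - 6*a + 1)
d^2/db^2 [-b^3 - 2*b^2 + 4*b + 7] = -6*b - 4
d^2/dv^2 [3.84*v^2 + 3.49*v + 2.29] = 7.68000000000000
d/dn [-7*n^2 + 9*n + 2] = 9 - 14*n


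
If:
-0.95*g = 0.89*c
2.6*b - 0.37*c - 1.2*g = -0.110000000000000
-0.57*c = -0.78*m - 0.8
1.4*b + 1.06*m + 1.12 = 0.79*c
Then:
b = -0.02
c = -0.06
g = 0.06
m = -1.07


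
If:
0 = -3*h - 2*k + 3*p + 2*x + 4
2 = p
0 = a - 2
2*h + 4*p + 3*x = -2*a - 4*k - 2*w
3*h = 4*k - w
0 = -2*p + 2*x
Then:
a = 2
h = 51/11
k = 1/22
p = 2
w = -151/11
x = 2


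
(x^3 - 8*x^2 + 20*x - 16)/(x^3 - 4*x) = (x^2 - 6*x + 8)/(x*(x + 2))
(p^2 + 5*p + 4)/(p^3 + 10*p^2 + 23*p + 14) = (p + 4)/(p^2 + 9*p + 14)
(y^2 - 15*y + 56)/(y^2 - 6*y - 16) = (y - 7)/(y + 2)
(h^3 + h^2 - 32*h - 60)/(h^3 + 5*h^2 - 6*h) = (h^3 + h^2 - 32*h - 60)/(h*(h^2 + 5*h - 6))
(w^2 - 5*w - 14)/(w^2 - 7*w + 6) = (w^2 - 5*w - 14)/(w^2 - 7*w + 6)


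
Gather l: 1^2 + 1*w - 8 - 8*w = -7*w - 7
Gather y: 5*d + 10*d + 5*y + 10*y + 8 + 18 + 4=15*d + 15*y + 30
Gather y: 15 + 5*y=5*y + 15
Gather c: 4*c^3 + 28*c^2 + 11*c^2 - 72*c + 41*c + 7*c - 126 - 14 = 4*c^3 + 39*c^2 - 24*c - 140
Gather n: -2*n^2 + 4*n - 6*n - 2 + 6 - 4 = -2*n^2 - 2*n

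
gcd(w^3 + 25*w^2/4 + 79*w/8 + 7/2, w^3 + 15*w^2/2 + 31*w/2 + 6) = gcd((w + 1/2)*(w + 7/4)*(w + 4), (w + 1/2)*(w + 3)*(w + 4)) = w^2 + 9*w/2 + 2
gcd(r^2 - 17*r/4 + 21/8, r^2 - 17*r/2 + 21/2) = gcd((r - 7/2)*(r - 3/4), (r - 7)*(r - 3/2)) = 1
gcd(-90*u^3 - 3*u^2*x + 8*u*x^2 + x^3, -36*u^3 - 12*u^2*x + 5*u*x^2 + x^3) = -18*u^2 + 3*u*x + x^2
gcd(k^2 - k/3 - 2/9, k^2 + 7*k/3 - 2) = k - 2/3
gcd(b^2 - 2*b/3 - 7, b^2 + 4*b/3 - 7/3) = b + 7/3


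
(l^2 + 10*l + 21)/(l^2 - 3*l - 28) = (l^2 + 10*l + 21)/(l^2 - 3*l - 28)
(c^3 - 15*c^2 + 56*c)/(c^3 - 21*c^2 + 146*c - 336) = c/(c - 6)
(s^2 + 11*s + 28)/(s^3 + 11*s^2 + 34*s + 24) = (s + 7)/(s^2 + 7*s + 6)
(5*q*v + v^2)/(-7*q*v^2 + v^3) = (-5*q - v)/(v*(7*q - v))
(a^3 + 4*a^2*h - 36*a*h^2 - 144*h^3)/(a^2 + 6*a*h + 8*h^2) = (a^2 - 36*h^2)/(a + 2*h)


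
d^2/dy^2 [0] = 0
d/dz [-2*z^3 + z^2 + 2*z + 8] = -6*z^2 + 2*z + 2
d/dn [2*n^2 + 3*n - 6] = 4*n + 3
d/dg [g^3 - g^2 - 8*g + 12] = 3*g^2 - 2*g - 8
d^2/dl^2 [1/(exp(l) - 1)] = (exp(l) + 1)*exp(l)/(exp(l) - 1)^3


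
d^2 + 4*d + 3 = (d + 1)*(d + 3)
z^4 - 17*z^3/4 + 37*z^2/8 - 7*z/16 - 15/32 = (z - 5/2)*(z - 3/2)*(z - 1/2)*(z + 1/4)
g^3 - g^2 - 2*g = g*(g - 2)*(g + 1)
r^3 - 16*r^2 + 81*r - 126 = (r - 7)*(r - 6)*(r - 3)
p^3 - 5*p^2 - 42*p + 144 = (p - 8)*(p - 3)*(p + 6)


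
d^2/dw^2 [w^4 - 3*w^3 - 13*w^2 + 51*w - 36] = 12*w^2 - 18*w - 26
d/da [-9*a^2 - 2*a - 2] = -18*a - 2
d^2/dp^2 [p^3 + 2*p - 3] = 6*p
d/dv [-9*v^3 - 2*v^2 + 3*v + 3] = -27*v^2 - 4*v + 3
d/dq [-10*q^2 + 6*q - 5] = 6 - 20*q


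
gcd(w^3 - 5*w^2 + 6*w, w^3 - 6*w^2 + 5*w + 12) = w - 3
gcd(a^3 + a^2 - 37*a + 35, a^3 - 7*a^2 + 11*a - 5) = a^2 - 6*a + 5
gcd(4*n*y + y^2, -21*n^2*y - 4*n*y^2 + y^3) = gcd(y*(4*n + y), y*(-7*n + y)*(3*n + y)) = y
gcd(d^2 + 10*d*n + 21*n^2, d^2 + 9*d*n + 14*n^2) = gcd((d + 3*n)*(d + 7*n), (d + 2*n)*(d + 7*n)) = d + 7*n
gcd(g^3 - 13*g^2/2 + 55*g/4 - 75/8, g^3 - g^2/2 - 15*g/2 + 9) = g - 3/2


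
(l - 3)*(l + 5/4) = l^2 - 7*l/4 - 15/4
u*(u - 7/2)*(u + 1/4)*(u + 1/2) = u^4 - 11*u^3/4 - 5*u^2/2 - 7*u/16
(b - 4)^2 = b^2 - 8*b + 16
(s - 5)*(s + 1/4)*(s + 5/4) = s^3 - 7*s^2/2 - 115*s/16 - 25/16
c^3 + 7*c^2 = c^2*(c + 7)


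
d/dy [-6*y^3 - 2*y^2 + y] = -18*y^2 - 4*y + 1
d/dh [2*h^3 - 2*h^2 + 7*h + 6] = 6*h^2 - 4*h + 7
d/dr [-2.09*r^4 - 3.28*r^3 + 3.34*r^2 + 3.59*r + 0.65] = -8.36*r^3 - 9.84*r^2 + 6.68*r + 3.59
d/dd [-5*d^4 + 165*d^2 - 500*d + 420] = -20*d^3 + 330*d - 500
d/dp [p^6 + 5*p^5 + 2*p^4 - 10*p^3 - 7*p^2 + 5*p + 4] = 6*p^5 + 25*p^4 + 8*p^3 - 30*p^2 - 14*p + 5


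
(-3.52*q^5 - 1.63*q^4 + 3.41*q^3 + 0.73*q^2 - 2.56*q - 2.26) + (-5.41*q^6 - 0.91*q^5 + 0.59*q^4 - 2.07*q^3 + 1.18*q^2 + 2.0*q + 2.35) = -5.41*q^6 - 4.43*q^5 - 1.04*q^4 + 1.34*q^3 + 1.91*q^2 - 0.56*q + 0.0900000000000003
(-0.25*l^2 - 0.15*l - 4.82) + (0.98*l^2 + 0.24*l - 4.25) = 0.73*l^2 + 0.09*l - 9.07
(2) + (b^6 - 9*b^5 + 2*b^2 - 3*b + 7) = b^6 - 9*b^5 + 2*b^2 - 3*b + 9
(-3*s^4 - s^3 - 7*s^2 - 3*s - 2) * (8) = -24*s^4 - 8*s^3 - 56*s^2 - 24*s - 16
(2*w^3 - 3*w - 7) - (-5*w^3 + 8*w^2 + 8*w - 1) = 7*w^3 - 8*w^2 - 11*w - 6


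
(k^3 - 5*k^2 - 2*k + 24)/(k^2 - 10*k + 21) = (k^2 - 2*k - 8)/(k - 7)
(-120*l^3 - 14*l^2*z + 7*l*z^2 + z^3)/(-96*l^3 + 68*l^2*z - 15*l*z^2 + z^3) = (30*l^2 + 11*l*z + z^2)/(24*l^2 - 11*l*z + z^2)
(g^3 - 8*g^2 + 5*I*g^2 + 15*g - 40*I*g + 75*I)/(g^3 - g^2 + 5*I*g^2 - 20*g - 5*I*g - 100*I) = (g - 3)/(g + 4)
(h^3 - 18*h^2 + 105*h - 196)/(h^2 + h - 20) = (h^2 - 14*h + 49)/(h + 5)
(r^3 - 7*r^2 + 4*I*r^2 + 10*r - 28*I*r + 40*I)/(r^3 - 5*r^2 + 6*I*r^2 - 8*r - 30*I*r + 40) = (r - 2)/(r + 2*I)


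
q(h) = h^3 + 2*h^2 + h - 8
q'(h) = 3*h^2 + 4*h + 1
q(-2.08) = -10.43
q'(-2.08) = 5.66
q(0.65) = -6.23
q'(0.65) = 4.87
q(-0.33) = -8.15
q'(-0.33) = 0.01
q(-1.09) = -8.01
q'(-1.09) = 0.20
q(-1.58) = -8.53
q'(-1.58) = 2.17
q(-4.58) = -66.70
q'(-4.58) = 45.61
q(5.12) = 183.77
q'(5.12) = 100.12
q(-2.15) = -10.84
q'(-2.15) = 6.27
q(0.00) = -8.00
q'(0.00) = 1.00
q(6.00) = 286.00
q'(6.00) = 133.00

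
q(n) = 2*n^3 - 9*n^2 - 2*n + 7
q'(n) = 6*n^2 - 18*n - 2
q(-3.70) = -210.12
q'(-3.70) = 146.74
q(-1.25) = -8.47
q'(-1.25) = 29.88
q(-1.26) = -8.77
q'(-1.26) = 30.21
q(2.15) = -19.03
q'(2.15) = -12.96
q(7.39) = 307.88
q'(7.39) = 192.65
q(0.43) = 4.63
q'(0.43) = -8.63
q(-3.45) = -175.35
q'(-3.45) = 131.52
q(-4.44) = -336.60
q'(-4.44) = 196.20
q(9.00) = 718.00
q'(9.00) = 322.00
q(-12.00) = -4721.00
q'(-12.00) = 1078.00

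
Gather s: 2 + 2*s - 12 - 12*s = -10*s - 10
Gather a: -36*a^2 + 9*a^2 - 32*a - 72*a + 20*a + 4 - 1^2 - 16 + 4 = -27*a^2 - 84*a - 9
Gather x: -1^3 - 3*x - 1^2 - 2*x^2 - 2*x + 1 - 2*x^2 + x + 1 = -4*x^2 - 4*x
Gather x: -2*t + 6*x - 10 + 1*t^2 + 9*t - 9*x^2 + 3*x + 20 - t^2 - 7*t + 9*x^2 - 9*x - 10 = 0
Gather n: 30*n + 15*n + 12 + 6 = 45*n + 18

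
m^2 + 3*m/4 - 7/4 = (m - 1)*(m + 7/4)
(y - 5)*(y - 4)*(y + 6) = y^3 - 3*y^2 - 34*y + 120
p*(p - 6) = p^2 - 6*p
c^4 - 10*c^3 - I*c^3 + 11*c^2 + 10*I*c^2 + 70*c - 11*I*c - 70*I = (c - 7)*(c - 5)*(c + 2)*(c - I)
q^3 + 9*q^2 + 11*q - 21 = (q - 1)*(q + 3)*(q + 7)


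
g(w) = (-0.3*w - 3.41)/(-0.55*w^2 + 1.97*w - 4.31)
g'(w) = (-0.3*w - 3.41)*(1.1*w - 1.97)/(-0.55*w^2 + 1.97*w - 4.31)^2 - 0.3/(-0.55*w^2 + 1.97*w - 4.31) = (-0.165*w^2 - 3.751*w + 8.0107)/(0.3025*w^4 - 2.167*w^3 + 8.6219*w^2 - 16.9814*w + 18.5761)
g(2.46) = 1.49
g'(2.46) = -0.28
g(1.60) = 1.52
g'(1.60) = 0.24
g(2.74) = 1.39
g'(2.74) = -0.38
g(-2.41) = 0.22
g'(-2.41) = 0.11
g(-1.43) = 0.36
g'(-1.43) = 0.19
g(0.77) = 1.17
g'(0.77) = 0.52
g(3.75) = 0.97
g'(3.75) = -0.39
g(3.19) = 1.21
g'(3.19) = -0.43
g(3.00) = 1.29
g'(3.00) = -0.42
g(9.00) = 0.20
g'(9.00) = -0.04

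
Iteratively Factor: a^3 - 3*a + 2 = (a - 1)*(a^2 + a - 2) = (a - 1)*(a + 2)*(a - 1)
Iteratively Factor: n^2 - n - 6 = (n - 3)*(n + 2)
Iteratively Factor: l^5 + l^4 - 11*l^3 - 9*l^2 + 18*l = (l - 3)*(l^4 + 4*l^3 + l^2 - 6*l) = (l - 3)*(l + 2)*(l^3 + 2*l^2 - 3*l) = (l - 3)*(l + 2)*(l + 3)*(l^2 - l) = (l - 3)*(l - 1)*(l + 2)*(l + 3)*(l)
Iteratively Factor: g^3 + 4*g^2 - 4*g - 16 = (g + 4)*(g^2 - 4) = (g - 2)*(g + 4)*(g + 2)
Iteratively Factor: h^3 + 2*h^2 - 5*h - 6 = (h - 2)*(h^2 + 4*h + 3) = (h - 2)*(h + 1)*(h + 3)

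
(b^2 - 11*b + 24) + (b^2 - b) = 2*b^2 - 12*b + 24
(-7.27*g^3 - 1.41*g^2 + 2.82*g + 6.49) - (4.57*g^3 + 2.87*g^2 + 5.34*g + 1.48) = -11.84*g^3 - 4.28*g^2 - 2.52*g + 5.01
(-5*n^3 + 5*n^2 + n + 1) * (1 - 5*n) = 25*n^4 - 30*n^3 - 4*n + 1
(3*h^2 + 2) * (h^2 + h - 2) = 3*h^4 + 3*h^3 - 4*h^2 + 2*h - 4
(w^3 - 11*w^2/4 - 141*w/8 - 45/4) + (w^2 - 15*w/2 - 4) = w^3 - 7*w^2/4 - 201*w/8 - 61/4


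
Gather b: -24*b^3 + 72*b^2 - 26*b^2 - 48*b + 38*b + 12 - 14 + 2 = -24*b^3 + 46*b^2 - 10*b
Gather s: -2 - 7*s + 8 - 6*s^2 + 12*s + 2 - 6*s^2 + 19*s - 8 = -12*s^2 + 24*s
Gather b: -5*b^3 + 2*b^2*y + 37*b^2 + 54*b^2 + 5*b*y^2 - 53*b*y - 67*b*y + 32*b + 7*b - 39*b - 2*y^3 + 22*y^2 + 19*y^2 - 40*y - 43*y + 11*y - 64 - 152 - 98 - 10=-5*b^3 + b^2*(2*y + 91) + b*(5*y^2 - 120*y) - 2*y^3 + 41*y^2 - 72*y - 324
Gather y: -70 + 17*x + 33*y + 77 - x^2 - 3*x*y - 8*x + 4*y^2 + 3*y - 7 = -x^2 + 9*x + 4*y^2 + y*(36 - 3*x)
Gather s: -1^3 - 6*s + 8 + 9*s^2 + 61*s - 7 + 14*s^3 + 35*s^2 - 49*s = 14*s^3 + 44*s^2 + 6*s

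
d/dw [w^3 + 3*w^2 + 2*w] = 3*w^2 + 6*w + 2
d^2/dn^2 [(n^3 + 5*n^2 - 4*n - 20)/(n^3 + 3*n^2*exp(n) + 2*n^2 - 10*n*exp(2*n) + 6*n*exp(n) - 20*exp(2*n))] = (-3*n^5*exp(n) + 49*n^4*exp(2*n) - 3*n^4*exp(n) - 90*n^3*exp(3*n) + 49*n^3*exp(2*n) + 60*n^3*exp(n) + 6*n^3 + 400*n^2*exp(4*n) - 90*n^2*exp(3*n) - 790*n^2*exp(2*n) - 180*n^2*exp(n) - 60*n^2 + 400*n*exp(4*n) + 900*n*exp(3*n) + 1600*n*exp(2*n) - 180*n*exp(n) - 5000*exp(4*n) + 1980*exp(3*n) - 380*exp(2*n))/(n^6 + 9*n^5*exp(n) - 3*n^4*exp(2*n) - 153*n^3*exp(3*n) + 30*n^2*exp(4*n) + 900*n*exp(5*n) - 1000*exp(6*n))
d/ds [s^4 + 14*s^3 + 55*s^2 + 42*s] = 4*s^3 + 42*s^2 + 110*s + 42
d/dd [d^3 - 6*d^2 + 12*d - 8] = 3*d^2 - 12*d + 12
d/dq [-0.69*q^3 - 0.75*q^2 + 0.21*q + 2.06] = -2.07*q^2 - 1.5*q + 0.21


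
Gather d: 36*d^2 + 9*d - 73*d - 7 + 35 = 36*d^2 - 64*d + 28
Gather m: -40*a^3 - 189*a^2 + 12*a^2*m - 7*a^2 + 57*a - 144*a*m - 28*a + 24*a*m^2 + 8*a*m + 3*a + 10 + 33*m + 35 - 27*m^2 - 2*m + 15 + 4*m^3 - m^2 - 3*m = -40*a^3 - 196*a^2 + 32*a + 4*m^3 + m^2*(24*a - 28) + m*(12*a^2 - 136*a + 28) + 60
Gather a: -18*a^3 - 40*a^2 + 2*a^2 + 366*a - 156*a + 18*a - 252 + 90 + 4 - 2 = -18*a^3 - 38*a^2 + 228*a - 160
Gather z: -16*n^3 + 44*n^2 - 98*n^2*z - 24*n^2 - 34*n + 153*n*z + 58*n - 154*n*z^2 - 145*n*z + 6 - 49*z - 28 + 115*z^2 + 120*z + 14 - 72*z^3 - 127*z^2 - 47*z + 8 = -16*n^3 + 20*n^2 + 24*n - 72*z^3 + z^2*(-154*n - 12) + z*(-98*n^2 + 8*n + 24)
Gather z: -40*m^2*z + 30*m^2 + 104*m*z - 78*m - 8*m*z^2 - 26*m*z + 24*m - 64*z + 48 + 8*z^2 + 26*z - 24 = 30*m^2 - 54*m + z^2*(8 - 8*m) + z*(-40*m^2 + 78*m - 38) + 24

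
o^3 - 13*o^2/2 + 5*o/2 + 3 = (o - 6)*(o - 1)*(o + 1/2)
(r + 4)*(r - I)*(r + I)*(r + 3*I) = r^4 + 4*r^3 + 3*I*r^3 + r^2 + 12*I*r^2 + 4*r + 3*I*r + 12*I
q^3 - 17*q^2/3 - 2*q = q*(q - 6)*(q + 1/3)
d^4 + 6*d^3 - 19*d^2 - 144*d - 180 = (d - 5)*(d + 2)*(d + 3)*(d + 6)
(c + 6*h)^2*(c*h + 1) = c^3*h + 12*c^2*h^2 + c^2 + 36*c*h^3 + 12*c*h + 36*h^2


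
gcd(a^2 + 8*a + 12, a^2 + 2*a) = a + 2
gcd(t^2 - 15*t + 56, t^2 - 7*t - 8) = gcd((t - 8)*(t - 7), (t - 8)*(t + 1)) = t - 8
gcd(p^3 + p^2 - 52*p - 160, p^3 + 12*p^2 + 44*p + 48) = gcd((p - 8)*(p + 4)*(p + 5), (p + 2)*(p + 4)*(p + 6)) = p + 4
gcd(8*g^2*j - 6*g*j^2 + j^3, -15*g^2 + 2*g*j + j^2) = 1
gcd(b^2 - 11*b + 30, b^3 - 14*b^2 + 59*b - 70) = b - 5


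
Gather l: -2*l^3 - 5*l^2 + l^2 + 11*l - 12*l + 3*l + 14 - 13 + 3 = -2*l^3 - 4*l^2 + 2*l + 4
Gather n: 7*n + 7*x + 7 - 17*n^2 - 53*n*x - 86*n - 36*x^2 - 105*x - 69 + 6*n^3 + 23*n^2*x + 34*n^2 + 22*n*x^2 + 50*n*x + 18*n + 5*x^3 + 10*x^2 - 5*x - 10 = 6*n^3 + n^2*(23*x + 17) + n*(22*x^2 - 3*x - 61) + 5*x^3 - 26*x^2 - 103*x - 72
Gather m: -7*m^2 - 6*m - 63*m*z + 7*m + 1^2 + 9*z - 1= -7*m^2 + m*(1 - 63*z) + 9*z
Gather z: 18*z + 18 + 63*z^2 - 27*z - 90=63*z^2 - 9*z - 72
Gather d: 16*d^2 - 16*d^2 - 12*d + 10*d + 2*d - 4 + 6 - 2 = 0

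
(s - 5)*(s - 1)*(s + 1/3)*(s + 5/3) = s^4 - 4*s^3 - 58*s^2/9 + 20*s/3 + 25/9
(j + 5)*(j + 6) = j^2 + 11*j + 30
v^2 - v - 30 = (v - 6)*(v + 5)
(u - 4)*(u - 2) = u^2 - 6*u + 8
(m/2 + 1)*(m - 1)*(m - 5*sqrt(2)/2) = m^3/2 - 5*sqrt(2)*m^2/4 + m^2/2 - 5*sqrt(2)*m/4 - m + 5*sqrt(2)/2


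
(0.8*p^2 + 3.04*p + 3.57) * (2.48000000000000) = 1.984*p^2 + 7.5392*p + 8.8536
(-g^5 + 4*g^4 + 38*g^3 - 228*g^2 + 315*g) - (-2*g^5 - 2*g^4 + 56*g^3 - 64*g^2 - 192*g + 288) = g^5 + 6*g^4 - 18*g^3 - 164*g^2 + 507*g - 288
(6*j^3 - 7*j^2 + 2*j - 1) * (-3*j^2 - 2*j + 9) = -18*j^5 + 9*j^4 + 62*j^3 - 64*j^2 + 20*j - 9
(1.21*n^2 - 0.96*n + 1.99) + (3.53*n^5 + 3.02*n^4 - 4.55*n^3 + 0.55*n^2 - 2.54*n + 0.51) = 3.53*n^5 + 3.02*n^4 - 4.55*n^3 + 1.76*n^2 - 3.5*n + 2.5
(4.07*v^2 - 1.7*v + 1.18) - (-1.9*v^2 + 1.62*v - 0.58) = 5.97*v^2 - 3.32*v + 1.76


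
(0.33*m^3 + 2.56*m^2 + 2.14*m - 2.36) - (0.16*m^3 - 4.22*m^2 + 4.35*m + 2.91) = 0.17*m^3 + 6.78*m^2 - 2.21*m - 5.27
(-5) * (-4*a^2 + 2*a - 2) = 20*a^2 - 10*a + 10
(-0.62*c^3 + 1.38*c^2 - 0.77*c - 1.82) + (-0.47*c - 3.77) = -0.62*c^3 + 1.38*c^2 - 1.24*c - 5.59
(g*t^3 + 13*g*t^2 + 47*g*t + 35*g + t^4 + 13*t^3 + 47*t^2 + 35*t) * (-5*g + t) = -5*g^2*t^3 - 65*g^2*t^2 - 235*g^2*t - 175*g^2 - 4*g*t^4 - 52*g*t^3 - 188*g*t^2 - 140*g*t + t^5 + 13*t^4 + 47*t^3 + 35*t^2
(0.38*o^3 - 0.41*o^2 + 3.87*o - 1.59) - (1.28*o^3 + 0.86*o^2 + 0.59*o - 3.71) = -0.9*o^3 - 1.27*o^2 + 3.28*o + 2.12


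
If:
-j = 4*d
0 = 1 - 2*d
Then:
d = 1/2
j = -2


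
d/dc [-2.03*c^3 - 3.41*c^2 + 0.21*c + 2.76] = -6.09*c^2 - 6.82*c + 0.21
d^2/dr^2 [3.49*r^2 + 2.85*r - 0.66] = 6.98000000000000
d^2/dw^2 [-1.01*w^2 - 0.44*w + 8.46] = -2.02000000000000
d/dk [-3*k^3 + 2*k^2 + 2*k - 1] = -9*k^2 + 4*k + 2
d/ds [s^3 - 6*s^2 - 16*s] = 3*s^2 - 12*s - 16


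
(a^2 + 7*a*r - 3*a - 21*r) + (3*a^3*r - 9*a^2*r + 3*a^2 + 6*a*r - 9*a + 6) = 3*a^3*r - 9*a^2*r + 4*a^2 + 13*a*r - 12*a - 21*r + 6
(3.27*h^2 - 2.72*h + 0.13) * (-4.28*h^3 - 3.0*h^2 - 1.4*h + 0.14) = -13.9956*h^5 + 1.8316*h^4 + 3.0256*h^3 + 3.8758*h^2 - 0.5628*h + 0.0182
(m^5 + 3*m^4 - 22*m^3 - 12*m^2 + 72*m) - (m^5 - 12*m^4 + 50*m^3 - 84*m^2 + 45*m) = 15*m^4 - 72*m^3 + 72*m^2 + 27*m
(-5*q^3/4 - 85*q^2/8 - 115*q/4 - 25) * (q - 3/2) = -5*q^4/4 - 35*q^3/4 - 205*q^2/16 + 145*q/8 + 75/2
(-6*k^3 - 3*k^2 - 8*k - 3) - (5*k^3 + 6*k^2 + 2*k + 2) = -11*k^3 - 9*k^2 - 10*k - 5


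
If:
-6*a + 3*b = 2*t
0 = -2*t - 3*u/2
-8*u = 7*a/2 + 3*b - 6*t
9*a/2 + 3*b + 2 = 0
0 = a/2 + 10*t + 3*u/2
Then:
No Solution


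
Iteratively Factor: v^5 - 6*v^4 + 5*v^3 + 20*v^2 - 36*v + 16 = (v - 1)*(v^4 - 5*v^3 + 20*v - 16) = (v - 2)*(v - 1)*(v^3 - 3*v^2 - 6*v + 8) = (v - 4)*(v - 2)*(v - 1)*(v^2 + v - 2) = (v - 4)*(v - 2)*(v - 1)^2*(v + 2)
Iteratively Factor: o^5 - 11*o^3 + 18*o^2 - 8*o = (o - 2)*(o^4 + 2*o^3 - 7*o^2 + 4*o) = (o - 2)*(o + 4)*(o^3 - 2*o^2 + o) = o*(o - 2)*(o + 4)*(o^2 - 2*o + 1) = o*(o - 2)*(o - 1)*(o + 4)*(o - 1)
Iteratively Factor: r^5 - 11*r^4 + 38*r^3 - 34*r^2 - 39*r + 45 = (r - 5)*(r^4 - 6*r^3 + 8*r^2 + 6*r - 9) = (r - 5)*(r + 1)*(r^3 - 7*r^2 + 15*r - 9) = (r - 5)*(r - 1)*(r + 1)*(r^2 - 6*r + 9) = (r - 5)*(r - 3)*(r - 1)*(r + 1)*(r - 3)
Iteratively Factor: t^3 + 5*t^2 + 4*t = (t + 1)*(t^2 + 4*t) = (t + 1)*(t + 4)*(t)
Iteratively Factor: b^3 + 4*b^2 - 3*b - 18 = (b + 3)*(b^2 + b - 6) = (b - 2)*(b + 3)*(b + 3)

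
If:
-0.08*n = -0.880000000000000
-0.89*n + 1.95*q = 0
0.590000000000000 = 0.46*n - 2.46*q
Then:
No Solution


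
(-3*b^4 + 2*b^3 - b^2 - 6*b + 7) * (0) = 0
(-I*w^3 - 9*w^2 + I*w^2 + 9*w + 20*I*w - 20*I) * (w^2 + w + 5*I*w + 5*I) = -I*w^5 - 4*w^4 - 24*I*w^3 - 96*w^2 + 25*I*w + 100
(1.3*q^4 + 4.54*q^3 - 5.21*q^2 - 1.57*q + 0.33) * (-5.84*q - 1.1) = -7.592*q^5 - 27.9436*q^4 + 25.4324*q^3 + 14.8998*q^2 - 0.2002*q - 0.363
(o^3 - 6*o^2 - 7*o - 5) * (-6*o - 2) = -6*o^4 + 34*o^3 + 54*o^2 + 44*o + 10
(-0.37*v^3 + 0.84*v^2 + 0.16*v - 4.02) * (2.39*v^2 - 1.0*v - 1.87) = -0.8843*v^5 + 2.3776*v^4 + 0.2343*v^3 - 11.3386*v^2 + 3.7208*v + 7.5174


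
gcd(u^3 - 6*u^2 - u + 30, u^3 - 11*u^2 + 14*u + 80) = u^2 - 3*u - 10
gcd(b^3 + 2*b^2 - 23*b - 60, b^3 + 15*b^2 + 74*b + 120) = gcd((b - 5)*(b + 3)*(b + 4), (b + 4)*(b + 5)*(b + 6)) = b + 4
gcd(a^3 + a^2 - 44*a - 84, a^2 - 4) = a + 2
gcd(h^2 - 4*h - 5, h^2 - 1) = h + 1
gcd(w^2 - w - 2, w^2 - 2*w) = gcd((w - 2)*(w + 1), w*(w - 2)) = w - 2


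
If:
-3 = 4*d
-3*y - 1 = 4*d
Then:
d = -3/4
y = 2/3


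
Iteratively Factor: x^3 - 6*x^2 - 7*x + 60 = (x - 4)*(x^2 - 2*x - 15) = (x - 4)*(x + 3)*(x - 5)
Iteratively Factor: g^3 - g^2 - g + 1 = (g - 1)*(g^2 - 1) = (g - 1)*(g + 1)*(g - 1)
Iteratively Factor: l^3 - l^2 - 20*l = (l)*(l^2 - l - 20) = l*(l + 4)*(l - 5)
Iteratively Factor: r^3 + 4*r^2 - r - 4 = (r - 1)*(r^2 + 5*r + 4) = (r - 1)*(r + 1)*(r + 4)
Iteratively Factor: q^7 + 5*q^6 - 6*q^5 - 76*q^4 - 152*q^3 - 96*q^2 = (q + 2)*(q^6 + 3*q^5 - 12*q^4 - 52*q^3 - 48*q^2) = (q + 2)^2*(q^5 + q^4 - 14*q^3 - 24*q^2) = q*(q + 2)^2*(q^4 + q^3 - 14*q^2 - 24*q) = q*(q - 4)*(q + 2)^2*(q^3 + 5*q^2 + 6*q) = q^2*(q - 4)*(q + 2)^2*(q^2 + 5*q + 6) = q^2*(q - 4)*(q + 2)^3*(q + 3)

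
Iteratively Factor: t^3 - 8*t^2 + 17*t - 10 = (t - 5)*(t^2 - 3*t + 2) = (t - 5)*(t - 1)*(t - 2)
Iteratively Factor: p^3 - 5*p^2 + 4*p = (p)*(p^2 - 5*p + 4) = p*(p - 1)*(p - 4)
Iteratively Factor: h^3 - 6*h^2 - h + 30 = (h - 5)*(h^2 - h - 6) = (h - 5)*(h + 2)*(h - 3)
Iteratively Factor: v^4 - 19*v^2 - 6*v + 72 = (v - 2)*(v^3 + 2*v^2 - 15*v - 36) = (v - 2)*(v + 3)*(v^2 - v - 12) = (v - 4)*(v - 2)*(v + 3)*(v + 3)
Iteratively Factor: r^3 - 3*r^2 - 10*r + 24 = (r - 4)*(r^2 + r - 6) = (r - 4)*(r - 2)*(r + 3)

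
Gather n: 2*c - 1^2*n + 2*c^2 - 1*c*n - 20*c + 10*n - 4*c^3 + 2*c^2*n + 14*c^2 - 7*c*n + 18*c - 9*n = -4*c^3 + 16*c^2 + n*(2*c^2 - 8*c)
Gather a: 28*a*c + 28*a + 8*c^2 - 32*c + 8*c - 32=a*(28*c + 28) + 8*c^2 - 24*c - 32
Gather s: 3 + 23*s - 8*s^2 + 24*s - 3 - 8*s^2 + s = -16*s^2 + 48*s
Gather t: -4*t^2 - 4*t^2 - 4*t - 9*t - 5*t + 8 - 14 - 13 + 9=-8*t^2 - 18*t - 10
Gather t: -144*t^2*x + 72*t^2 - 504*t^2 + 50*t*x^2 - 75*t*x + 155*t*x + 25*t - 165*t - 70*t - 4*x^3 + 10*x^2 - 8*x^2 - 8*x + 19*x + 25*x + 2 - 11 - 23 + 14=t^2*(-144*x - 432) + t*(50*x^2 + 80*x - 210) - 4*x^3 + 2*x^2 + 36*x - 18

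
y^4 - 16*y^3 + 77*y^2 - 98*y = y*(y - 7)^2*(y - 2)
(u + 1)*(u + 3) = u^2 + 4*u + 3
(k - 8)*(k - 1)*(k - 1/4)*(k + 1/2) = k^4 - 35*k^3/4 + 45*k^2/8 + 25*k/8 - 1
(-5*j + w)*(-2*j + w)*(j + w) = 10*j^3 + 3*j^2*w - 6*j*w^2 + w^3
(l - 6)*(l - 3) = l^2 - 9*l + 18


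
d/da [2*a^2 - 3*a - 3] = 4*a - 3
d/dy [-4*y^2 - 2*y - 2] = -8*y - 2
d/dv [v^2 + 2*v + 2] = 2*v + 2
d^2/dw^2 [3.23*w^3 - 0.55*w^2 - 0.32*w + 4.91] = 19.38*w - 1.1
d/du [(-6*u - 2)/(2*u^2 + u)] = 2*(6*u^2 + 4*u + 1)/(u^2*(4*u^2 + 4*u + 1))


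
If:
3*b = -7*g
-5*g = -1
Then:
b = -7/15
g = 1/5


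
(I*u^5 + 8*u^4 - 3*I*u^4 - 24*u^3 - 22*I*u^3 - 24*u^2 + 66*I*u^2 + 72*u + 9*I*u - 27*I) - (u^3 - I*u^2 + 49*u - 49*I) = I*u^5 + 8*u^4 - 3*I*u^4 - 25*u^3 - 22*I*u^3 - 24*u^2 + 67*I*u^2 + 23*u + 9*I*u + 22*I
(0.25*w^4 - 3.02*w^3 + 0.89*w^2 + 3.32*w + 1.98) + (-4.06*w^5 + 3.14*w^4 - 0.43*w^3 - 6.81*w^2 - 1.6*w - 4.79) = -4.06*w^5 + 3.39*w^4 - 3.45*w^3 - 5.92*w^2 + 1.72*w - 2.81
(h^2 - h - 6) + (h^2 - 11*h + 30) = 2*h^2 - 12*h + 24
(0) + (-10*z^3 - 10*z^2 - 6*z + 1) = -10*z^3 - 10*z^2 - 6*z + 1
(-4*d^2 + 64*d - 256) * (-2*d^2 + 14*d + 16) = 8*d^4 - 184*d^3 + 1344*d^2 - 2560*d - 4096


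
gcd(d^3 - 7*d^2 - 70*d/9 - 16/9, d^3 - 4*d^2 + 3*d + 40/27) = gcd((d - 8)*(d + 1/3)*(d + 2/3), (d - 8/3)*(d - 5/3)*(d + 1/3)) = d + 1/3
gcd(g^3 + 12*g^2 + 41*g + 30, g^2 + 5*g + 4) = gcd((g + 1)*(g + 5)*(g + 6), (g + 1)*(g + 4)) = g + 1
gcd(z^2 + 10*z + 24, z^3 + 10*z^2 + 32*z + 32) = z + 4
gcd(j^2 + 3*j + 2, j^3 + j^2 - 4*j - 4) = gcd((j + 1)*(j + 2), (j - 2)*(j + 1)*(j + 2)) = j^2 + 3*j + 2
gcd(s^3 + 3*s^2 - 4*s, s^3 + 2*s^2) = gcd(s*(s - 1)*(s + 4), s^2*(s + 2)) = s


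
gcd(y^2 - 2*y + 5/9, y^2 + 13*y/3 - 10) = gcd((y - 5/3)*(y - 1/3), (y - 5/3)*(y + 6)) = y - 5/3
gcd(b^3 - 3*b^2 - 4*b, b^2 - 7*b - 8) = b + 1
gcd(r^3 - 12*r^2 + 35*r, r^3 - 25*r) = r^2 - 5*r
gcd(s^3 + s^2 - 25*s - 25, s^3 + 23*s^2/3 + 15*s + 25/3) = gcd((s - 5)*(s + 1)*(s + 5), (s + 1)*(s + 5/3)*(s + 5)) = s^2 + 6*s + 5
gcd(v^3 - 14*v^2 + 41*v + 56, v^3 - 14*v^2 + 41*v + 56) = v^3 - 14*v^2 + 41*v + 56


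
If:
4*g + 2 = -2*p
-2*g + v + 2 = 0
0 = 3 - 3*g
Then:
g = 1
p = -3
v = 0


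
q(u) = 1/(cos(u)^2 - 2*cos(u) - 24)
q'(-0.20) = 0.00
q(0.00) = -0.04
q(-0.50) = -0.04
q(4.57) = -0.04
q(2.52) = -0.05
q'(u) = (2*sin(u)*cos(u) - 2*sin(u))/(cos(u)^2 - 2*cos(u) - 24)^2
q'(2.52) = -0.00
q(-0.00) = -0.04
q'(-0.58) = 0.00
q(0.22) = -0.04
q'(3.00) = 0.00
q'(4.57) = 0.00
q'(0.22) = -0.00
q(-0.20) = -0.04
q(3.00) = -0.05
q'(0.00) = 0.00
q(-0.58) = -0.04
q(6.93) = -0.04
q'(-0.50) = 0.00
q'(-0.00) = 0.00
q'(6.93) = -0.00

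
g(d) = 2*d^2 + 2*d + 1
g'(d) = 4*d + 2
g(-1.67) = 3.24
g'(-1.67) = -4.68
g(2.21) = 15.19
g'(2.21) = 10.84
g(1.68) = 10.00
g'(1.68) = 8.72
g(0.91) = 4.48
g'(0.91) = 5.64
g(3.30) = 29.38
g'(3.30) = 15.20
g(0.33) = 1.88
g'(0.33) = 3.32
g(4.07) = 42.27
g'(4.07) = 18.28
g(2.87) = 23.21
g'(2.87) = 13.48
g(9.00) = 181.00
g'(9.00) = 38.00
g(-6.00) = 61.00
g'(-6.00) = -22.00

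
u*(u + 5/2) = u^2 + 5*u/2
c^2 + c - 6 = (c - 2)*(c + 3)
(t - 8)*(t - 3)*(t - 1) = t^3 - 12*t^2 + 35*t - 24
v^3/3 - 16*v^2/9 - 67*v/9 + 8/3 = (v/3 + 1)*(v - 8)*(v - 1/3)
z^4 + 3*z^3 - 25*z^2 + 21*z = z*(z - 3)*(z - 1)*(z + 7)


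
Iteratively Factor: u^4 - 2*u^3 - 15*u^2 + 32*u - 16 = (u + 4)*(u^3 - 6*u^2 + 9*u - 4) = (u - 4)*(u + 4)*(u^2 - 2*u + 1) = (u - 4)*(u - 1)*(u + 4)*(u - 1)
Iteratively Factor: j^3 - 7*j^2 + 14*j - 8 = (j - 4)*(j^2 - 3*j + 2) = (j - 4)*(j - 1)*(j - 2)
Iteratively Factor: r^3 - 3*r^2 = (r)*(r^2 - 3*r) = r*(r - 3)*(r)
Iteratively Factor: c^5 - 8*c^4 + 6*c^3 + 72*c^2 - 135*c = (c + 3)*(c^4 - 11*c^3 + 39*c^2 - 45*c) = (c - 5)*(c + 3)*(c^3 - 6*c^2 + 9*c) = (c - 5)*(c - 3)*(c + 3)*(c^2 - 3*c) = (c - 5)*(c - 3)^2*(c + 3)*(c)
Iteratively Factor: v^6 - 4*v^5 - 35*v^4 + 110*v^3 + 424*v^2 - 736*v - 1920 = (v + 4)*(v^5 - 8*v^4 - 3*v^3 + 122*v^2 - 64*v - 480) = (v - 4)*(v + 4)*(v^4 - 4*v^3 - 19*v^2 + 46*v + 120) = (v - 4)^2*(v + 4)*(v^3 - 19*v - 30) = (v - 4)^2*(v + 3)*(v + 4)*(v^2 - 3*v - 10) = (v - 5)*(v - 4)^2*(v + 3)*(v + 4)*(v + 2)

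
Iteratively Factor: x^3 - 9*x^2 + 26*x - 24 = (x - 3)*(x^2 - 6*x + 8) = (x - 4)*(x - 3)*(x - 2)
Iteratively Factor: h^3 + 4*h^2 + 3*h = (h + 1)*(h^2 + 3*h) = h*(h + 1)*(h + 3)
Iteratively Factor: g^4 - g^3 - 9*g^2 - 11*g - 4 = (g + 1)*(g^3 - 2*g^2 - 7*g - 4) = (g - 4)*(g + 1)*(g^2 + 2*g + 1) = (g - 4)*(g + 1)^2*(g + 1)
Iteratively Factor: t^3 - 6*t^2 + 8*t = (t)*(t^2 - 6*t + 8) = t*(t - 4)*(t - 2)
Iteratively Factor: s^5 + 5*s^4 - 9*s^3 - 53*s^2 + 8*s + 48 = (s - 1)*(s^4 + 6*s^3 - 3*s^2 - 56*s - 48) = (s - 1)*(s + 1)*(s^3 + 5*s^2 - 8*s - 48) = (s - 3)*(s - 1)*(s + 1)*(s^2 + 8*s + 16) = (s - 3)*(s - 1)*(s + 1)*(s + 4)*(s + 4)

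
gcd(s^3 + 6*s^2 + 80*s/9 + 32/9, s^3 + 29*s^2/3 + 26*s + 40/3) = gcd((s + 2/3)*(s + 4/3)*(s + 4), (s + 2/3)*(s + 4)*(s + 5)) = s^2 + 14*s/3 + 8/3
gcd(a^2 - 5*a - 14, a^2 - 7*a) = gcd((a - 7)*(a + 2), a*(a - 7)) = a - 7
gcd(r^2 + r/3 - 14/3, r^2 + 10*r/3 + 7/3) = r + 7/3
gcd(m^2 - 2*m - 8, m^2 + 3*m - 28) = m - 4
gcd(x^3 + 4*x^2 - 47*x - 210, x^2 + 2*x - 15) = x + 5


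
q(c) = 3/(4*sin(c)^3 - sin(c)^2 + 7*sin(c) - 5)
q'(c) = 3*(-12*sin(c)^2*cos(c) + 2*sin(c)*cos(c) - 7*cos(c))/(4*sin(c)^3 - sin(c)^2 + 7*sin(c) - 5)^2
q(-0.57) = -0.31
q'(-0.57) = -0.31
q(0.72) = 9.16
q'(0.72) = -228.94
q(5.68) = -0.30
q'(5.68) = -0.30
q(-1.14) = -0.20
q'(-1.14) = -0.10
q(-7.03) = -0.26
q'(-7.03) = -0.23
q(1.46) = 0.61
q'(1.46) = -0.23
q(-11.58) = 1.22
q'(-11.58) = -3.73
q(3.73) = -0.30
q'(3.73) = 0.30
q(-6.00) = -0.99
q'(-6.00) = -2.31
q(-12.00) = -3.28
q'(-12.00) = -28.43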